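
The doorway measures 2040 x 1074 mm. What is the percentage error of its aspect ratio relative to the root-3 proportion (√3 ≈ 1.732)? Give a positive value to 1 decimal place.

Ratio = 2040 / 1074 ≈ 1.8994.
Ideal root-3 ≈ 1.7321. |1.8994 − 1.7321| / 1.7321 ≈ 9.66% → 9.7%.

9.7%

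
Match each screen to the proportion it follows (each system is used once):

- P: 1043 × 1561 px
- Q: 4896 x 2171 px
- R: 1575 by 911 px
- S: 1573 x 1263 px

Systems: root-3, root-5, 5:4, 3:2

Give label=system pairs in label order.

P=3:2, Q=root-5, R=root-3, S=5:4

P = 1561/1043 ≈ 1.497 → 3:2 (1.500)
Q = 4896/2171 ≈ 2.255 → root-5 (2.236)
R = 1575/911 ≈ 1.729 → root-3 (1.732)
S = 1573/1263 ≈ 1.245 → 5:4 (1.250)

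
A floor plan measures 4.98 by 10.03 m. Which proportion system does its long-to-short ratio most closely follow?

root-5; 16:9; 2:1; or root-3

2:1

Ratio = 10.03 / 4.98 ≈ 2.014.
Distances: root-5 2.236 (Δ 0.222); 16:9 1.778 (Δ 0.236); 2:1 2.000 (Δ 0.014); root-3 1.732 (Δ 0.282).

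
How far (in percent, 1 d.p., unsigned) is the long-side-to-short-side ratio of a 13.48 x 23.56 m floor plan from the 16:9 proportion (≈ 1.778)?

1.7%

Ratio = 23.56 / 13.48 ≈ 1.7478.
Ideal 16:9 ≈ 1.7778. |1.7478 − 1.7778| / 1.7778 ≈ 1.69% → 1.7%.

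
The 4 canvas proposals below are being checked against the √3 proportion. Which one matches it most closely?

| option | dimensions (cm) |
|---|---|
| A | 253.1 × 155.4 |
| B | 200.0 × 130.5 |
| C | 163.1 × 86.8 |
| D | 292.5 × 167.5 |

D

Target root-3 ≈ 1.732.
A: 1.629 (Δ0.103)  B: 1.533 (Δ0.199)  C: 1.879 (Δ0.147)  D: 1.746 (Δ0.014)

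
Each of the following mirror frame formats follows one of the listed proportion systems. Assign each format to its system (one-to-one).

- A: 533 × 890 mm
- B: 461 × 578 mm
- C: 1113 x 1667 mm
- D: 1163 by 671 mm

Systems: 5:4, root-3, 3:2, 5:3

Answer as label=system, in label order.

A=5:3, B=5:4, C=3:2, D=root-3

A = 890/533 ≈ 1.670 → 5:3 (1.667)
B = 578/461 ≈ 1.254 → 5:4 (1.250)
C = 1667/1113 ≈ 1.498 → 3:2 (1.500)
D = 1163/671 ≈ 1.733 → root-3 (1.732)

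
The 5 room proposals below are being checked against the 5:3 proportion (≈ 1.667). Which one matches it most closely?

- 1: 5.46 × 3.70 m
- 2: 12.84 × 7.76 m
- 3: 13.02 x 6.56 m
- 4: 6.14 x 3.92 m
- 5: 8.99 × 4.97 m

Ratios (long/short): 1 ≈ 1.476; 2 ≈ 1.655; 3 ≈ 1.985; 4 ≈ 1.566; 5 ≈ 1.809.
5:3 ≈ 1.667; option 2 is nearest (Δ 0.012).

2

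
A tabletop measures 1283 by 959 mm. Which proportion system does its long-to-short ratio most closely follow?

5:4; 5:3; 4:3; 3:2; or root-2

4:3

Ratio = 1283 / 959 ≈ 1.338.
Distances: 5:4 1.250 (Δ 0.088); 5:3 1.667 (Δ 0.329); 4:3 1.333 (Δ 0.005); 3:2 1.500 (Δ 0.162); root-2 1.414 (Δ 0.076).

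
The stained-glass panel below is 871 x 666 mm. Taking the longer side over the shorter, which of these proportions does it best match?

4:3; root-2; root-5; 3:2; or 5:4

Ratio = 871 / 666 ≈ 1.308.
Distances: 4:3 1.333 (Δ 0.025); root-2 1.414 (Δ 0.106); root-5 2.236 (Δ 0.928); 3:2 1.500 (Δ 0.192); 5:4 1.250 (Δ 0.058).

4:3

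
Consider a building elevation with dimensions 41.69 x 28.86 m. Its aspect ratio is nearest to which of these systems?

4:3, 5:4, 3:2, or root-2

root-2

41.69/28.86 ≈ 1.445. Nearest candidates are root-2 (1.414, off by 0.031) and 3:2 (1.500, off by 0.055).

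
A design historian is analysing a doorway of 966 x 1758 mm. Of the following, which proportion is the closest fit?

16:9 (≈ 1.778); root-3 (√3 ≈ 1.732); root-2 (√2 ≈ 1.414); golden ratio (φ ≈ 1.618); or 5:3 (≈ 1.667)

16:9

1758/966 ≈ 1.820. Nearest candidates are 16:9 (1.778, off by 0.042) and root-3 (1.732, off by 0.088).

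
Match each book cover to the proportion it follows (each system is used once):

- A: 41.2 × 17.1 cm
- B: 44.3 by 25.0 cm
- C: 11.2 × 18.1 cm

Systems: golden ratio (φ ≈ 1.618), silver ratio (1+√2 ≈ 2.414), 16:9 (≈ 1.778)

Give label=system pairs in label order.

A=silver ratio, B=16:9, C=golden ratio

Ratios: A ≈ 2.409; B ≈ 1.772; C ≈ 1.616.
Targets: golden ratio ≈ 1.618; silver ratio ≈ 2.414; 16:9 ≈ 1.778.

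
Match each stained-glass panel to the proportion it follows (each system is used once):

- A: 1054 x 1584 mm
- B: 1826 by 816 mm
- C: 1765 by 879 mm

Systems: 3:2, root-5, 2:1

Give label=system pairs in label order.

A=3:2, B=root-5, C=2:1

A = 1584/1054 ≈ 1.503 → 3:2 (1.500)
B = 1826/816 ≈ 2.238 → root-5 (2.236)
C = 1765/879 ≈ 2.008 → 2:1 (2.000)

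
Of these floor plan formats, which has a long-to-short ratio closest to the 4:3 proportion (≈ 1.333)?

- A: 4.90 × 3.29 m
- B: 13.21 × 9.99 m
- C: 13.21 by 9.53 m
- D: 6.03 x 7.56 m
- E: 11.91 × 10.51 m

B

Target 4:3 ≈ 1.333.
A: 1.489 (Δ0.156)  B: 1.322 (Δ0.011)  C: 1.386 (Δ0.053)  D: 1.254 (Δ0.079)  E: 1.133 (Δ0.200)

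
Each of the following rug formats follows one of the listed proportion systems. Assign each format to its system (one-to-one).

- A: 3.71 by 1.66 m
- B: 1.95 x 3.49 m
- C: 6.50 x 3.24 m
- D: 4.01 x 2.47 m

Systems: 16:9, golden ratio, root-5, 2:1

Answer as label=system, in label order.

A=root-5, B=16:9, C=2:1, D=golden ratio

Ratios: A ≈ 2.235; B ≈ 1.790; C ≈ 2.006; D ≈ 1.623.
Targets: 16:9 ≈ 1.778; golden ratio ≈ 1.618; root-5 ≈ 2.236; 2:1 ≈ 2.000.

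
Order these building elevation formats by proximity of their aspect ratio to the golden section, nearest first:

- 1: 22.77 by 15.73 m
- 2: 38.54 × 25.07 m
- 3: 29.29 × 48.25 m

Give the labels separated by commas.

3, 2, 1

1: 22.77/15.73 ≈ 1.448 → |1.448 − 1.618| = 0.170
2: 38.54/25.07 ≈ 1.537 → |1.537 − 1.618| = 0.081
3: 48.25/29.29 ≈ 1.647 → |1.647 − 1.618| = 0.029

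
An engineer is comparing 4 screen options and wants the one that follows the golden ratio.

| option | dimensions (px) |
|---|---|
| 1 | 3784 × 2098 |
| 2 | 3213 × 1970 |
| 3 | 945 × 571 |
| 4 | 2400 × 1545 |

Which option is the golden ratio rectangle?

Ratios (long/short): 1 ≈ 1.804; 2 ≈ 1.631; 3 ≈ 1.655; 4 ≈ 1.553.
golden ratio ≈ 1.618; option 2 is nearest (Δ 0.013).

2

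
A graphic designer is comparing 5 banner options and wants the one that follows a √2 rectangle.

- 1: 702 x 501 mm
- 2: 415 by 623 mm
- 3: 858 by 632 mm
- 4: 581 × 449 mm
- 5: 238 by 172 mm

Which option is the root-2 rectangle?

Ratios (long/short): 1 ≈ 1.401; 2 ≈ 1.501; 3 ≈ 1.358; 4 ≈ 1.294; 5 ≈ 1.384.
root-2 ≈ 1.414; option 1 is nearest (Δ 0.013).

1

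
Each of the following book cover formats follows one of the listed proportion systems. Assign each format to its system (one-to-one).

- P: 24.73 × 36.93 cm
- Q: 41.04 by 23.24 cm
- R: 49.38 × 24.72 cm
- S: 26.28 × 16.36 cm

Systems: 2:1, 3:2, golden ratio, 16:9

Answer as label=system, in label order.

P=3:2, Q=16:9, R=2:1, S=golden ratio

Ratios: P ≈ 1.493; Q ≈ 1.766; R ≈ 1.998; S ≈ 1.606.
Targets: 2:1 ≈ 2.000; 3:2 ≈ 1.500; golden ratio ≈ 1.618; 16:9 ≈ 1.778.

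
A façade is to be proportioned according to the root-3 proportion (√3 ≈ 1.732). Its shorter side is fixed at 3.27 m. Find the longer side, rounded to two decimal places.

5.66 m

root-3 ≈ 1.73205.
Longer side = 3.27 × 1.73205 ≈ 5.6638 → 5.66 m.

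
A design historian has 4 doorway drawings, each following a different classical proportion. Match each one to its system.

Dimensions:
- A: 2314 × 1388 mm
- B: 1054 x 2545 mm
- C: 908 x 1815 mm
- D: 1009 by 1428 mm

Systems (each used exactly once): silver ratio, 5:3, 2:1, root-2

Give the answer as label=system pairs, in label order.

A=5:3, B=silver ratio, C=2:1, D=root-2

Ratios: A ≈ 1.667; B ≈ 2.415; C ≈ 1.999; D ≈ 1.415.
Targets: silver ratio ≈ 2.414; 5:3 ≈ 1.667; 2:1 ≈ 2.000; root-2 ≈ 1.414.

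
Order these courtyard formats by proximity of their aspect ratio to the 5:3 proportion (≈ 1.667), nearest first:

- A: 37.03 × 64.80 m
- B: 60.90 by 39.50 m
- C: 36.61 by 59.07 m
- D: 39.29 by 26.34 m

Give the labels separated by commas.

C, A, B, D

Ratios: A = 64.80 / 37.03 ≈ 1.750; B = 60.90 / 39.50 ≈ 1.542; C = 59.07 / 36.61 ≈ 1.613; D = 39.29 / 26.34 ≈ 1.492.
|Δ from 1.667|: A 0.083; B 0.125; C 0.054; D 0.175.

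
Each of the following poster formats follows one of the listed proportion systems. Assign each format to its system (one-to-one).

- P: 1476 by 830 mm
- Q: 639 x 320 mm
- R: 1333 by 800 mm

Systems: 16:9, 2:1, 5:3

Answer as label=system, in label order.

P = 1476/830 ≈ 1.778 → 16:9 (1.778)
Q = 639/320 ≈ 1.997 → 2:1 (2.000)
R = 1333/800 ≈ 1.666 → 5:3 (1.667)

P=16:9, Q=2:1, R=5:3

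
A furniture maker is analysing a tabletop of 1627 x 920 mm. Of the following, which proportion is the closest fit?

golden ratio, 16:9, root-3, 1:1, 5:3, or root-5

16:9

1627/920 ≈ 1.768. Nearest candidates are 16:9 (1.778, off by 0.010) and root-3 (1.732, off by 0.036).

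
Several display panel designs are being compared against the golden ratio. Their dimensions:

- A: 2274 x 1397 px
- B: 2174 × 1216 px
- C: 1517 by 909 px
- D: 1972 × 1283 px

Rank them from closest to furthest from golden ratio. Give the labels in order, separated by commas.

Ratios: A = 2274 / 1397 ≈ 1.628; B = 2174 / 1216 ≈ 1.788; C = 1517 / 909 ≈ 1.669; D = 1972 / 1283 ≈ 1.537.
|Δ from 1.618|: A 0.010; B 0.170; C 0.051; D 0.081.

A, C, D, B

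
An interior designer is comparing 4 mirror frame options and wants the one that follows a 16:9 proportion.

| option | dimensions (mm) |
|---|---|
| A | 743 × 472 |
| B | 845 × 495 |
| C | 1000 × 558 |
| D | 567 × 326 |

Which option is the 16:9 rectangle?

C

Target 16:9 ≈ 1.778.
A: 1.574 (Δ0.204)  B: 1.707 (Δ0.071)  C: 1.792 (Δ0.014)  D: 1.739 (Δ0.039)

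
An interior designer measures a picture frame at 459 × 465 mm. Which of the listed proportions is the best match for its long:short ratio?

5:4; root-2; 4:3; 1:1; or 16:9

1:1

465/459 ≈ 1.013. Nearest candidates are 1:1 (1.000, off by 0.013) and 5:4 (1.250, off by 0.237).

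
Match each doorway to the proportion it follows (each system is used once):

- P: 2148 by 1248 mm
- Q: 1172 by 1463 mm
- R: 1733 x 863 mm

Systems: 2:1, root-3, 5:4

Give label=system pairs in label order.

P = 2148/1248 ≈ 1.721 → root-3 (1.732)
Q = 1463/1172 ≈ 1.248 → 5:4 (1.250)
R = 1733/863 ≈ 2.008 → 2:1 (2.000)

P=root-3, Q=5:4, R=2:1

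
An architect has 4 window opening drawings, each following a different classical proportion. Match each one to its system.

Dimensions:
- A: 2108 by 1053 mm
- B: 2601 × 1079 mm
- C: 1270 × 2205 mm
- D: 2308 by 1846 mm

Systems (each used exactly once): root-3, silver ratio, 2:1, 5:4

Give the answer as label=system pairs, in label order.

A=2:1, B=silver ratio, C=root-3, D=5:4

A = 2108/1053 ≈ 2.002 → 2:1 (2.000)
B = 2601/1079 ≈ 2.411 → silver ratio (2.414)
C = 2205/1270 ≈ 1.736 → root-3 (1.732)
D = 2308/1846 ≈ 1.250 → 5:4 (1.250)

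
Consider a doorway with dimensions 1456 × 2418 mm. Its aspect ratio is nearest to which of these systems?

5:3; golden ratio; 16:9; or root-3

5:3

2418/1456 ≈ 1.661. Nearest candidates are 5:3 (1.667, off by 0.006) and golden ratio (1.618, off by 0.043).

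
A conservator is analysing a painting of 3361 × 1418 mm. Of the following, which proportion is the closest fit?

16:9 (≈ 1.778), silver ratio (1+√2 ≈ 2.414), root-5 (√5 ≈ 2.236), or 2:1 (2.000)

silver ratio

Ratio = 3361 / 1418 ≈ 2.370.
Distances: 16:9 1.778 (Δ 0.592); silver ratio 2.414 (Δ 0.044); root-5 2.236 (Δ 0.134); 2:1 2.000 (Δ 0.370).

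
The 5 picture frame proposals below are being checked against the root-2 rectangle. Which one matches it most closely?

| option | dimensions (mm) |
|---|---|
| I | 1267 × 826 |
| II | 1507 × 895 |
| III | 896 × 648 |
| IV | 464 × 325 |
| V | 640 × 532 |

Target root-2 ≈ 1.414.
I: 1.534 (Δ0.120)  II: 1.684 (Δ0.270)  III: 1.383 (Δ0.031)  IV: 1.428 (Δ0.014)  V: 1.203 (Δ0.211)

IV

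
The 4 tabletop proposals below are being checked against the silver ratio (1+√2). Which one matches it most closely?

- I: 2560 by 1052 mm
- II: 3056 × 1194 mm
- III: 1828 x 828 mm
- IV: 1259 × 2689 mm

Ratios (long/short): I ≈ 2.433; II ≈ 2.559; III ≈ 2.208; IV ≈ 2.136.
silver ratio ≈ 2.414; option I is nearest (Δ 0.019).

I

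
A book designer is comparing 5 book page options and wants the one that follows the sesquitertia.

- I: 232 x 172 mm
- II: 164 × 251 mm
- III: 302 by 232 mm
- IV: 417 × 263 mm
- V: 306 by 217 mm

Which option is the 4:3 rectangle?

I

Target 4:3 ≈ 1.333.
I: 1.349 (Δ0.016)  II: 1.530 (Δ0.197)  III: 1.302 (Δ0.031)  IV: 1.586 (Δ0.253)  V: 1.410 (Δ0.077)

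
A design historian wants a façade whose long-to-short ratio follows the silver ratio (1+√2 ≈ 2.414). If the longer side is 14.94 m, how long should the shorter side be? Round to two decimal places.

6.19 m

silver ratio ≈ 2.41421.
Shorter side = 14.94 ÷ 2.41421 ≈ 6.1884 → 6.19 m.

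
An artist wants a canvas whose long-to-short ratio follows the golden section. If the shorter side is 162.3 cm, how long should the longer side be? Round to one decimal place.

262.6 cm

golden ratio ≈ 1.61803.
Longer side = 162.3 × 1.61803 ≈ 262.606 → 262.6 cm.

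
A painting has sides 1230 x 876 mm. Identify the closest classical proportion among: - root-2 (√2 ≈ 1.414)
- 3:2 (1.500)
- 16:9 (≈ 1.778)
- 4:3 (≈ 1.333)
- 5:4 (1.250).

root-2

Ratio = 1230 / 876 ≈ 1.404.
Distances: root-2 1.414 (Δ 0.010); 3:2 1.500 (Δ 0.096); 16:9 1.778 (Δ 0.374); 4:3 1.333 (Δ 0.071); 5:4 1.250 (Δ 0.154).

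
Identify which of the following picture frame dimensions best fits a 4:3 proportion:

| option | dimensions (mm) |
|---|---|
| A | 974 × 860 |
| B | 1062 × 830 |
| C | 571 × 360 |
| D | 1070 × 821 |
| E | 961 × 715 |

Ratios (long/short): A ≈ 1.133; B ≈ 1.280; C ≈ 1.586; D ≈ 1.303; E ≈ 1.344.
4:3 ≈ 1.333; option E is nearest (Δ 0.011).

E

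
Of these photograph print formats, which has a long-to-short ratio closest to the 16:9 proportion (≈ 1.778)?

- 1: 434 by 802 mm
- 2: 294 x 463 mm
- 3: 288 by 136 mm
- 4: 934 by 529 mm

Target 16:9 ≈ 1.778.
1: 1.848 (Δ0.070)  2: 1.575 (Δ0.203)  3: 2.118 (Δ0.340)  4: 1.766 (Δ0.012)

4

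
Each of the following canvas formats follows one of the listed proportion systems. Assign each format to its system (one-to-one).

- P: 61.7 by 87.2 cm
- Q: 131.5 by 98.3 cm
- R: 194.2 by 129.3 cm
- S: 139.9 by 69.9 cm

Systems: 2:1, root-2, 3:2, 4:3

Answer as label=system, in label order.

P = 87.2/61.7 ≈ 1.413 → root-2 (1.414)
Q = 131.5/98.3 ≈ 1.338 → 4:3 (1.333)
R = 194.2/129.3 ≈ 1.502 → 3:2 (1.500)
S = 139.9/69.9 ≈ 2.001 → 2:1 (2.000)

P=root-2, Q=4:3, R=3:2, S=2:1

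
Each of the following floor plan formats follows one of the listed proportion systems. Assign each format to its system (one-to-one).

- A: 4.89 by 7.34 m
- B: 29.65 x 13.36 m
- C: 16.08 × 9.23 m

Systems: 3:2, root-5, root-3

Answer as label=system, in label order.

Ratios: A ≈ 1.501; B ≈ 2.219; C ≈ 1.742.
Targets: 3:2 ≈ 1.500; root-5 ≈ 2.236; root-3 ≈ 1.732.

A=3:2, B=root-5, C=root-3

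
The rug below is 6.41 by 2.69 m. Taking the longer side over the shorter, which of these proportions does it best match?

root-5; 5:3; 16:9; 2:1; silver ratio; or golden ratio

silver ratio

6.41/2.69 ≈ 2.383. Nearest candidates are silver ratio (2.414, off by 0.031) and root-5 (2.236, off by 0.147).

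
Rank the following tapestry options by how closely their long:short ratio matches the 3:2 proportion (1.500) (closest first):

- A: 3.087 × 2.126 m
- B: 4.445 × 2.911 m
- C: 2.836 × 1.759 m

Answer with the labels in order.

B, A, C

A: 3.087/2.126 ≈ 1.452 → |1.452 − 1.500| = 0.048
B: 4.445/2.911 ≈ 1.527 → |1.527 − 1.500| = 0.027
C: 2.836/1.759 ≈ 1.612 → |1.612 − 1.500| = 0.112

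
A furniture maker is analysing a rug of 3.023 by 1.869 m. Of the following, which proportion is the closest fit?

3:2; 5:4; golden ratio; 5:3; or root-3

golden ratio

3.023/1.869 ≈ 1.617. Nearest candidates are golden ratio (1.618, off by 0.001) and 5:3 (1.667, off by 0.050).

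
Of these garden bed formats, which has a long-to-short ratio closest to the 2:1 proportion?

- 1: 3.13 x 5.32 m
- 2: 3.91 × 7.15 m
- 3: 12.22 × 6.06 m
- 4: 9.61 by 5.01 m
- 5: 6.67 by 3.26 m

3

Target 2:1 ≈ 2.000.
1: 1.700 (Δ0.300)  2: 1.829 (Δ0.171)  3: 2.017 (Δ0.017)  4: 1.918 (Δ0.082)  5: 2.046 (Δ0.046)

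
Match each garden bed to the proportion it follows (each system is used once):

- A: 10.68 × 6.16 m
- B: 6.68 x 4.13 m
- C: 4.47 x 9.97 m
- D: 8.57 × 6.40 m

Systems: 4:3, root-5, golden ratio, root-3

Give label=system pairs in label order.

Ratios: A ≈ 1.734; B ≈ 1.617; C ≈ 2.230; D ≈ 1.339.
Targets: 4:3 ≈ 1.333; root-5 ≈ 2.236; golden ratio ≈ 1.618; root-3 ≈ 1.732.

A=root-3, B=golden ratio, C=root-5, D=4:3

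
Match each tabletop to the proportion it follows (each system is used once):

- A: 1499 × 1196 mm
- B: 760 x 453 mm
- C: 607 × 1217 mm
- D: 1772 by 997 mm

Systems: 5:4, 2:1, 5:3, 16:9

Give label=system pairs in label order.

A=5:4, B=5:3, C=2:1, D=16:9

Ratios: A ≈ 1.253; B ≈ 1.678; C ≈ 2.005; D ≈ 1.777.
Targets: 5:4 ≈ 1.250; 2:1 ≈ 2.000; 5:3 ≈ 1.667; 16:9 ≈ 1.778.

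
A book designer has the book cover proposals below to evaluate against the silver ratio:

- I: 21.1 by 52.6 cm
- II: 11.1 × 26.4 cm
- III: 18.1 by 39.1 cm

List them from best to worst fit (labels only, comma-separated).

II, I, III

I: 52.6/21.1 ≈ 2.493 → |2.493 − 2.414| = 0.079
II: 26.4/11.1 ≈ 2.378 → |2.378 − 2.414| = 0.036
III: 39.1/18.1 ≈ 2.160 → |2.160 − 2.414| = 0.254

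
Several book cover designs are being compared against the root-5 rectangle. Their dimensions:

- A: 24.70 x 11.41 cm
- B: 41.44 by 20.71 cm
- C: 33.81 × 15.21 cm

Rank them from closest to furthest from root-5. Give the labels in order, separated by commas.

Ratios: A = 24.70 / 11.41 ≈ 2.165; B = 41.44 / 20.71 ≈ 2.001; C = 33.81 / 15.21 ≈ 2.223.
|Δ from 2.236|: A 0.071; B 0.235; C 0.013.

C, A, B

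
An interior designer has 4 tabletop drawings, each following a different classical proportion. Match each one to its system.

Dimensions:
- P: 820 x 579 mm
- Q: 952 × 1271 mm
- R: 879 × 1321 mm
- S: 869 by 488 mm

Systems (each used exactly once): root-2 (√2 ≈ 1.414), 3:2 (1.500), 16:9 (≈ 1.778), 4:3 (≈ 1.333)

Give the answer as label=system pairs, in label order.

P=root-2, Q=4:3, R=3:2, S=16:9

Ratios: P ≈ 1.416; Q ≈ 1.335; R ≈ 1.503; S ≈ 1.781.
Targets: root-2 ≈ 1.414; 3:2 ≈ 1.500; 16:9 ≈ 1.778; 4:3 ≈ 1.333.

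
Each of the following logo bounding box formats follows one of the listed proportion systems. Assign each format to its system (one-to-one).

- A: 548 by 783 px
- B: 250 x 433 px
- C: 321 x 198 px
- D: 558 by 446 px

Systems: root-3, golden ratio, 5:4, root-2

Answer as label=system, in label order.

A = 783/548 ≈ 1.429 → root-2 (1.414)
B = 433/250 ≈ 1.732 → root-3 (1.732)
C = 321/198 ≈ 1.621 → golden ratio (1.618)
D = 558/446 ≈ 1.251 → 5:4 (1.250)

A=root-2, B=root-3, C=golden ratio, D=5:4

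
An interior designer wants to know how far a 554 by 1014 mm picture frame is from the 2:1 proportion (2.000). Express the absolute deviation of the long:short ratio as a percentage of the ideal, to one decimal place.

8.5%

Ratio = 1014 / 554 ≈ 1.8303.
Ideal 2:1 = 2.0000. |1.8303 − 2.0000| / 2.0000 ≈ 8.48% → 8.5%.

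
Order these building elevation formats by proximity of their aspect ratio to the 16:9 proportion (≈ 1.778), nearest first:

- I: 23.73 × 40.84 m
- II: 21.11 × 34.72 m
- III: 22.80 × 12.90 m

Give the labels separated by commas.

I: 40.84/23.73 ≈ 1.721 → |1.721 − 1.778| = 0.057
II: 34.72/21.11 ≈ 1.645 → |1.645 − 1.778| = 0.133
III: 22.80/12.90 ≈ 1.767 → |1.767 − 1.778| = 0.011

III, I, II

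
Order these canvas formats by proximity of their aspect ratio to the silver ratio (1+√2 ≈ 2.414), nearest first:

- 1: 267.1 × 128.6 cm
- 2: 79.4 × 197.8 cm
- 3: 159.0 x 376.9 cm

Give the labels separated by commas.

1: 267.1/128.6 ≈ 2.077 → |2.077 − 2.414| = 0.337
2: 197.8/79.4 ≈ 2.491 → |2.491 − 2.414| = 0.077
3: 376.9/159.0 ≈ 2.370 → |2.370 − 2.414| = 0.044

3, 2, 1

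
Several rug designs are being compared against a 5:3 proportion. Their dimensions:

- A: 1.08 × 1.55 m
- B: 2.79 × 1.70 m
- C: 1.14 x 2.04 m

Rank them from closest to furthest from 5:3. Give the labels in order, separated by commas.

A: 1.55/1.08 ≈ 1.435 → |1.435 − 1.667| = 0.232
B: 2.79/1.70 ≈ 1.641 → |1.641 − 1.667| = 0.026
C: 2.04/1.14 ≈ 1.789 → |1.789 − 1.667| = 0.122

B, C, A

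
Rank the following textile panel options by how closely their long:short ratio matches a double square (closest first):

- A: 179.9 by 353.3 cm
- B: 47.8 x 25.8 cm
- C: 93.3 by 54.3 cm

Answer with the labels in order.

A, B, C

A: 353.3/179.9 ≈ 1.964 → |1.964 − 2.000| = 0.036
B: 47.8/25.8 ≈ 1.853 → |1.853 − 2.000| = 0.147
C: 93.3/54.3 ≈ 1.718 → |1.718 − 2.000| = 0.282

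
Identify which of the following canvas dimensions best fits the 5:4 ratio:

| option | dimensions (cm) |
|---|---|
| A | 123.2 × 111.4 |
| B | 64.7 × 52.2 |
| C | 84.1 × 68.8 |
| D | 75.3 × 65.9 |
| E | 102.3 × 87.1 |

Target 5:4 ≈ 1.250.
A: 1.106 (Δ0.144)  B: 1.239 (Δ0.011)  C: 1.222 (Δ0.028)  D: 1.143 (Δ0.107)  E: 1.175 (Δ0.075)

B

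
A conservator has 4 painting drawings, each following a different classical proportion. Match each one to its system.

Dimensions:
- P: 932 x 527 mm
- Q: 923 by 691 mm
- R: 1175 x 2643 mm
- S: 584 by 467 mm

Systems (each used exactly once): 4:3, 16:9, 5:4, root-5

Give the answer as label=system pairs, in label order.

P=16:9, Q=4:3, R=root-5, S=5:4

P = 932/527 ≈ 1.769 → 16:9 (1.778)
Q = 923/691 ≈ 1.336 → 4:3 (1.333)
R = 2643/1175 ≈ 2.249 → root-5 (2.236)
S = 584/467 ≈ 1.251 → 5:4 (1.250)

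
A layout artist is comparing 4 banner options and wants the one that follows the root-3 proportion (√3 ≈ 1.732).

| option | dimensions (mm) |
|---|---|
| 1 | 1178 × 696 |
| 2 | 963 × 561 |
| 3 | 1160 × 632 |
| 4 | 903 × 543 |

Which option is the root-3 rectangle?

2

Target root-3 ≈ 1.732.
1: 1.693 (Δ0.039)  2: 1.717 (Δ0.015)  3: 1.835 (Δ0.103)  4: 1.663 (Δ0.069)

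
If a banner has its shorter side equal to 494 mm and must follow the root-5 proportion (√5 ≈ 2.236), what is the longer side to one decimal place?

root-5 ≈ 2.23607.
Longer side = 494 × 2.23607 ≈ 1104.619 → 1104.6 mm.

1104.6 mm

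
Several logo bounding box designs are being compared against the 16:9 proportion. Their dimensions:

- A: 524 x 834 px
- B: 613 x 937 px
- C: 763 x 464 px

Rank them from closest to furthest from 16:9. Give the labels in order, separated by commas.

A: 834/524 ≈ 1.592 → |1.592 − 1.778| = 0.186
B: 937/613 ≈ 1.529 → |1.529 − 1.778| = 0.249
C: 763/464 ≈ 1.644 → |1.644 − 1.778| = 0.134

C, A, B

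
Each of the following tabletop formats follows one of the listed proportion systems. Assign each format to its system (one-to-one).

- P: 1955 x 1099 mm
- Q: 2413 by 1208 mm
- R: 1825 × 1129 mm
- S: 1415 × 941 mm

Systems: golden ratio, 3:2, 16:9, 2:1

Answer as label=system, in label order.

P=16:9, Q=2:1, R=golden ratio, S=3:2

P = 1955/1099 ≈ 1.779 → 16:9 (1.778)
Q = 2413/1208 ≈ 1.998 → 2:1 (2.000)
R = 1825/1129 ≈ 1.616 → golden ratio (1.618)
S = 1415/941 ≈ 1.504 → 3:2 (1.500)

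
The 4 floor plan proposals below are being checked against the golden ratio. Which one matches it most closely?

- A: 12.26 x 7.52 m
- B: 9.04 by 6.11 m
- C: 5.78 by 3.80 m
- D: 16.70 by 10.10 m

A

Target golden ratio ≈ 1.618.
A: 1.630 (Δ0.012)  B: 1.480 (Δ0.138)  C: 1.521 (Δ0.097)  D: 1.653 (Δ0.035)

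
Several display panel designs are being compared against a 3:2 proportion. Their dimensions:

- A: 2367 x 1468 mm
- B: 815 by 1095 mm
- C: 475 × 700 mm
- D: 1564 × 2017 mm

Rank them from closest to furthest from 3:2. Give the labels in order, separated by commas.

Ratios: A = 2367 / 1468 ≈ 1.612; B = 1095 / 815 ≈ 1.344; C = 700 / 475 ≈ 1.474; D = 2017 / 1564 ≈ 1.290.
|Δ from 1.500|: A 0.112; B 0.156; C 0.026; D 0.210.

C, A, B, D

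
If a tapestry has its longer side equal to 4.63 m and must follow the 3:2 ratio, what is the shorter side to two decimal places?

3.09 m

3:2 = 1.50000.
Shorter side = 4.63 ÷ 1.50000 ≈ 3.0867 → 3.09 m.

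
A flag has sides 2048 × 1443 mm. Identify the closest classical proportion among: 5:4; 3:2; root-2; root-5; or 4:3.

2048/1443 ≈ 1.419. Nearest candidates are root-2 (1.414, off by 0.005) and 3:2 (1.500, off by 0.081).

root-2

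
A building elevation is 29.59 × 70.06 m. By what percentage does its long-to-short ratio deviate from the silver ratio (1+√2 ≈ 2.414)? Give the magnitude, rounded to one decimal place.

Ratio = 70.06 / 29.59 ≈ 2.3677.
Ideal silver ratio ≈ 2.4142. |2.3677 − 2.4142| / 2.4142 ≈ 1.93% → 1.9%.

1.9%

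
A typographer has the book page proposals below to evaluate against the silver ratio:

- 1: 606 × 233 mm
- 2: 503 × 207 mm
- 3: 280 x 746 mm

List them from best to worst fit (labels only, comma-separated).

Ratios: 1 = 606 / 233 ≈ 2.601; 2 = 503 / 207 ≈ 2.430; 3 = 746 / 280 ≈ 2.664.
|Δ from 2.414|: 1 0.187; 2 0.016; 3 0.250.

2, 1, 3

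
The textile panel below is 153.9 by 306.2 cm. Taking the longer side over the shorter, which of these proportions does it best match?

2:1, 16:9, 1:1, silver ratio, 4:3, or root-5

2:1

Ratio = 306.2 / 153.9 ≈ 1.990.
Distances: 2:1 2.000 (Δ 0.010); 16:9 1.778 (Δ 0.212); 1:1 1.000 (Δ 0.990); silver ratio 2.414 (Δ 0.424); 4:3 1.333 (Δ 0.657); root-5 2.236 (Δ 0.246).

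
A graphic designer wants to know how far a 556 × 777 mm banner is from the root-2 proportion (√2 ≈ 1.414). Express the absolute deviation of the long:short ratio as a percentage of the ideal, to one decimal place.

1.2%

Ratio = 777 / 556 ≈ 1.3975.
Ideal root-2 ≈ 1.4142. |1.3975 − 1.4142| / 1.4142 ≈ 1.18% → 1.2%.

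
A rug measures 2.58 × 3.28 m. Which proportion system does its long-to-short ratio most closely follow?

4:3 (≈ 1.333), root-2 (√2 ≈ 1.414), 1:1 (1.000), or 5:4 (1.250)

5:4

Ratio = 3.28 / 2.58 ≈ 1.271.
Distances: 4:3 1.333 (Δ 0.062); root-2 1.414 (Δ 0.143); 1:1 1.000 (Δ 0.271); 5:4 1.250 (Δ 0.021).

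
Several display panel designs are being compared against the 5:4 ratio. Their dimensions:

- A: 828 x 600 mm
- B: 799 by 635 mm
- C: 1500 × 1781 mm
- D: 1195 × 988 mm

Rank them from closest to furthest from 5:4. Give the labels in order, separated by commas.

B, D, C, A

Ratios: A = 828 / 600 ≈ 1.380; B = 799 / 635 ≈ 1.258; C = 1781 / 1500 ≈ 1.187; D = 1195 / 988 ≈ 1.210.
|Δ from 1.250|: A 0.130; B 0.008; C 0.063; D 0.040.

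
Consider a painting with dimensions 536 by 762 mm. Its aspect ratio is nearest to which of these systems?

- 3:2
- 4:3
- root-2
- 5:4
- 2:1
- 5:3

root-2

762/536 ≈ 1.422. Nearest candidates are root-2 (1.414, off by 0.008) and 3:2 (1.500, off by 0.078).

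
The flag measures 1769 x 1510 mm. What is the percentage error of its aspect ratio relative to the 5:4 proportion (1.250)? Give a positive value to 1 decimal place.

6.3%

Ratio = 1769 / 1510 ≈ 1.1715.
Ideal 5:4 = 1.2500. |1.1715 − 1.2500| / 1.2500 ≈ 6.28% → 6.3%.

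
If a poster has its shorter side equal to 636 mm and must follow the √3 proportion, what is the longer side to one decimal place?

root-3 ≈ 1.73205.
Longer side = 636 × 1.73205 ≈ 1101.584 → 1101.6 mm.

1101.6 mm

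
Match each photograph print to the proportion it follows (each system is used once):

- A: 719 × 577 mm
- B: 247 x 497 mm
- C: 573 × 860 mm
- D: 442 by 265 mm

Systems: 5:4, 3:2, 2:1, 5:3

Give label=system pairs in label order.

A=5:4, B=2:1, C=3:2, D=5:3

A = 719/577 ≈ 1.246 → 5:4 (1.250)
B = 497/247 ≈ 2.012 → 2:1 (2.000)
C = 860/573 ≈ 1.501 → 3:2 (1.500)
D = 442/265 ≈ 1.668 → 5:3 (1.667)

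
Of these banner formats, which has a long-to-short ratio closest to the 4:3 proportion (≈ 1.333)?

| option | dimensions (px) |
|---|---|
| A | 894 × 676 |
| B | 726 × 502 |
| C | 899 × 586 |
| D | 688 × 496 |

A

Ratios (long/short): A ≈ 1.322; B ≈ 1.446; C ≈ 1.534; D ≈ 1.387.
4:3 ≈ 1.333; option A is nearest (Δ 0.011).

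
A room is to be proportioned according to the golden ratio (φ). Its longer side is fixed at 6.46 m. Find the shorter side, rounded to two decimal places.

golden ratio ≈ 1.61803.
Shorter side = 6.46 ÷ 1.61803 ≈ 3.9925 → 3.99 m.

3.99 m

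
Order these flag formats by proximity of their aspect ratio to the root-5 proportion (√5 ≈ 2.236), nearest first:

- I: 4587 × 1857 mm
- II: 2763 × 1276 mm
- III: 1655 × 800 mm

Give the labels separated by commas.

Ratios: I = 4587 / 1857 ≈ 2.470; II = 2763 / 1276 ≈ 2.165; III = 1655 / 800 ≈ 2.069.
|Δ from 2.236|: I 0.234; II 0.071; III 0.167.

II, III, I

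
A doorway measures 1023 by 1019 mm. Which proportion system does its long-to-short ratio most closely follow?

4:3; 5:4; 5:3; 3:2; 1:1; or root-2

1:1

1023/1019 ≈ 1.004. Nearest candidates are 1:1 (1.000, off by 0.004) and 5:4 (1.250, off by 0.246).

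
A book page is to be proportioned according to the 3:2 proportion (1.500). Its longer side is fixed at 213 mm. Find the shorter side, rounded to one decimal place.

142.0 mm

3:2 = 1.50000.
Shorter side = 213 ÷ 1.50000 ≈ 142.000 → 142.0 mm.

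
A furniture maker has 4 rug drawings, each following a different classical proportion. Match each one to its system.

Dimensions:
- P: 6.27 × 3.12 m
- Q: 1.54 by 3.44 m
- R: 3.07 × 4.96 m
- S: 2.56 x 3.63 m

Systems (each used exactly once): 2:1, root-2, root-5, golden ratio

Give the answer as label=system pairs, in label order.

Ratios: P ≈ 2.010; Q ≈ 2.234; R ≈ 1.616; S ≈ 1.418.
Targets: 2:1 ≈ 2.000; root-2 ≈ 1.414; root-5 ≈ 2.236; golden ratio ≈ 1.618.

P=2:1, Q=root-5, R=golden ratio, S=root-2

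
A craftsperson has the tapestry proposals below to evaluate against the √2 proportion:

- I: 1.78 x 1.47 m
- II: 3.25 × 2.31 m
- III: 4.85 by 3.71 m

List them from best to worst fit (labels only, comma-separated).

II, III, I

I: 1.78/1.47 ≈ 1.211 → |1.211 − 1.414| = 0.203
II: 3.25/2.31 ≈ 1.407 → |1.407 − 1.414| = 0.007
III: 4.85/3.71 ≈ 1.307 → |1.307 − 1.414| = 0.107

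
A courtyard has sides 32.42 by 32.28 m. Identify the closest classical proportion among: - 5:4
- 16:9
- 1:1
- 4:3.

32.42/32.28 ≈ 1.004. Nearest candidates are 1:1 (1.000, off by 0.004) and 5:4 (1.250, off by 0.246).

1:1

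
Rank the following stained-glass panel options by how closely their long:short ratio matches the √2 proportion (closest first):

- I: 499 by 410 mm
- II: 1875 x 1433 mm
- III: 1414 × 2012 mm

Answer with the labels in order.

III, II, I

Ratios: I = 499 / 410 ≈ 1.217; II = 1875 / 1433 ≈ 1.308; III = 2012 / 1414 ≈ 1.423.
|Δ from 1.414|: I 0.197; II 0.106; III 0.009.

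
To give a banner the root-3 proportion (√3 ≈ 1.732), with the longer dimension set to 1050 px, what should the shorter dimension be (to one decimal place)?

606.2 px

root-3 ≈ 1.73205.
Shorter side = 1050 ÷ 1.73205 ≈ 606.218 → 606.2 px.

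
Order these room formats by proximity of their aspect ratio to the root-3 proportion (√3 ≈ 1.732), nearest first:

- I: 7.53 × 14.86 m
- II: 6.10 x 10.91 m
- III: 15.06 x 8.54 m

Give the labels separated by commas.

III, II, I

Ratios: I = 14.86 / 7.53 ≈ 1.973; II = 10.91 / 6.10 ≈ 1.789; III = 15.06 / 8.54 ≈ 1.763.
|Δ from 1.732|: I 0.241; II 0.057; III 0.031.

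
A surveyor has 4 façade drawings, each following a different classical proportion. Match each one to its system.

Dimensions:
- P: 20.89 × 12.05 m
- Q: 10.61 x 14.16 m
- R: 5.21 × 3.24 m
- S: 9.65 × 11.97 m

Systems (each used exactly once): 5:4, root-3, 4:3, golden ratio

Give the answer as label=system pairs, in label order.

Ratios: P ≈ 1.734; Q ≈ 1.335; R ≈ 1.608; S ≈ 1.240.
Targets: 5:4 ≈ 1.250; root-3 ≈ 1.732; 4:3 ≈ 1.333; golden ratio ≈ 1.618.

P=root-3, Q=4:3, R=golden ratio, S=5:4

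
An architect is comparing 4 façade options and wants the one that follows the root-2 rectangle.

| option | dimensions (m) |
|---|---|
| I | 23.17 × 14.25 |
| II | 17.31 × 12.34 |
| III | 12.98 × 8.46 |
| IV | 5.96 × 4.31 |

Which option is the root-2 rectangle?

Target root-2 ≈ 1.414.
I: 1.626 (Δ0.212)  II: 1.403 (Δ0.011)  III: 1.534 (Δ0.120)  IV: 1.383 (Δ0.031)

II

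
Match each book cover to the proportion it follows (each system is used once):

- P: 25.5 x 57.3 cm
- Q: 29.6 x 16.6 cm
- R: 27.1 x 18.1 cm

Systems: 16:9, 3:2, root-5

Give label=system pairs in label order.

P=root-5, Q=16:9, R=3:2

P = 57.3/25.5 ≈ 2.247 → root-5 (2.236)
Q = 29.6/16.6 ≈ 1.783 → 16:9 (1.778)
R = 27.1/18.1 ≈ 1.497 → 3:2 (1.500)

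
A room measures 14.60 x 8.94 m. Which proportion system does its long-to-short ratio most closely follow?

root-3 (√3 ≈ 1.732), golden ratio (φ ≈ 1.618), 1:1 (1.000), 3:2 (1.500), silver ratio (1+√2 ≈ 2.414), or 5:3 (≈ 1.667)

golden ratio

Ratio = 14.60 / 8.94 ≈ 1.633.
Distances: root-3 1.732 (Δ 0.099); golden ratio 1.618 (Δ 0.015); 1:1 1.000 (Δ 0.633); 3:2 1.500 (Δ 0.133); silver ratio 2.414 (Δ 0.781); 5:3 1.667 (Δ 0.034).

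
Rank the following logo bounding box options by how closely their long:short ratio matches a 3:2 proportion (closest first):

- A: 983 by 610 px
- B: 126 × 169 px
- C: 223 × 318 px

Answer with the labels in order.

A: 983/610 ≈ 1.611 → |1.611 − 1.500| = 0.111
B: 169/126 ≈ 1.341 → |1.341 − 1.500| = 0.159
C: 318/223 ≈ 1.426 → |1.426 − 1.500| = 0.074

C, A, B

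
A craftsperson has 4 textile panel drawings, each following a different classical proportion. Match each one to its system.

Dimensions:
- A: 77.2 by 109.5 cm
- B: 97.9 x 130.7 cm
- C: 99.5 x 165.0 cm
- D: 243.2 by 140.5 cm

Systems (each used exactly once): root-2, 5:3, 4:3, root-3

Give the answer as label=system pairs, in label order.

A = 109.5/77.2 ≈ 1.418 → root-2 (1.414)
B = 130.7/97.9 ≈ 1.335 → 4:3 (1.333)
C = 165.0/99.5 ≈ 1.658 → 5:3 (1.667)
D = 243.2/140.5 ≈ 1.731 → root-3 (1.732)

A=root-2, B=4:3, C=5:3, D=root-3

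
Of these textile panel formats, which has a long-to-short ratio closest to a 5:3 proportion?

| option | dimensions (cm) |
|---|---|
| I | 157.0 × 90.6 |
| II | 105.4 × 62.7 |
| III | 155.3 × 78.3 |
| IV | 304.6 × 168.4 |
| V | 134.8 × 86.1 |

II

Ratios (long/short): I ≈ 1.733; II ≈ 1.681; III ≈ 1.983; IV ≈ 1.809; V ≈ 1.566.
5:3 ≈ 1.667; option II is nearest (Δ 0.014).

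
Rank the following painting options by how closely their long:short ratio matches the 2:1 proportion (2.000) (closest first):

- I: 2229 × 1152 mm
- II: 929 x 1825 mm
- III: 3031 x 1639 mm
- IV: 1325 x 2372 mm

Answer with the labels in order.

Ratios: I = 2229 / 1152 ≈ 1.935; II = 1825 / 929 ≈ 1.964; III = 3031 / 1639 ≈ 1.849; IV = 2372 / 1325 ≈ 1.790.
|Δ from 2.000|: I 0.065; II 0.036; III 0.151; IV 0.210.

II, I, III, IV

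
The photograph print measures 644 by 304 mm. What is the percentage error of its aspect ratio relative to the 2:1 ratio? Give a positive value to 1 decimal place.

Ratio = 644 / 304 ≈ 2.1184.
Ideal 2:1 = 2.0000. |2.1184 − 2.0000| / 2.0000 ≈ 5.92% → 5.9%.

5.9%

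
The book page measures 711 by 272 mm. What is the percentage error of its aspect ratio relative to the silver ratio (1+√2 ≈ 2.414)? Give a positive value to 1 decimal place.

8.3%

Ratio = 711 / 272 ≈ 2.6140.
Ideal silver ratio ≈ 2.4142. |2.6140 − 2.4142| / 2.4142 ≈ 8.28% → 8.3%.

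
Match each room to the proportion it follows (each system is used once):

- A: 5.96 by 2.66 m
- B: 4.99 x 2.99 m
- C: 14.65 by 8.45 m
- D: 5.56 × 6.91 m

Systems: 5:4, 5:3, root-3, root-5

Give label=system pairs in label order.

A=root-5, B=5:3, C=root-3, D=5:4

Ratios: A ≈ 2.241; B ≈ 1.669; C ≈ 1.734; D ≈ 1.243.
Targets: 5:4 ≈ 1.250; 5:3 ≈ 1.667; root-3 ≈ 1.732; root-5 ≈ 2.236.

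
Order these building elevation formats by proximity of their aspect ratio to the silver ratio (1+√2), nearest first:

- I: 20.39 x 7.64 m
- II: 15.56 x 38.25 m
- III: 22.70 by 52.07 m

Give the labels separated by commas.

II, III, I

Ratios: I = 20.39 / 7.64 ≈ 2.669; II = 38.25 / 15.56 ≈ 2.458; III = 52.07 / 22.70 ≈ 2.294.
|Δ from 2.414|: I 0.255; II 0.044; III 0.120.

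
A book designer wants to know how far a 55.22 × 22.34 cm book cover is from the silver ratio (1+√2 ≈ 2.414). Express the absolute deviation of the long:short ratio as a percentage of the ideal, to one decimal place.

Ratio = 55.22 / 22.34 ≈ 2.4718.
Ideal silver ratio ≈ 2.4142. |2.4718 − 2.4142| / 2.4142 ≈ 2.39% → 2.4%.

2.4%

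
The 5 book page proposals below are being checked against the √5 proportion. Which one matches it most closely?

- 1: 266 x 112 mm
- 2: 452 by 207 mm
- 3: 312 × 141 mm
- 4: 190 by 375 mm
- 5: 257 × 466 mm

Ratios (long/short): 1 ≈ 2.375; 2 ≈ 2.184; 3 ≈ 2.213; 4 ≈ 1.974; 5 ≈ 1.813.
root-5 ≈ 2.236; option 3 is nearest (Δ 0.023).

3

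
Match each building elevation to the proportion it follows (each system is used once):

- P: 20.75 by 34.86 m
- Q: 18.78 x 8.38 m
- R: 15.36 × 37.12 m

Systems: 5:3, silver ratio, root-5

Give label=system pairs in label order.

Ratios: P ≈ 1.680; Q ≈ 2.241; R ≈ 2.417.
Targets: 5:3 ≈ 1.667; silver ratio ≈ 2.414; root-5 ≈ 2.236.

P=5:3, Q=root-5, R=silver ratio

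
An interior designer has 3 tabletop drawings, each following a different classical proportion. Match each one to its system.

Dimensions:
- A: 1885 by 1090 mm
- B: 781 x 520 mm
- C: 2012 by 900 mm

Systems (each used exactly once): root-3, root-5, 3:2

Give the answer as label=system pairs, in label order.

A = 1885/1090 ≈ 1.729 → root-3 (1.732)
B = 781/520 ≈ 1.502 → 3:2 (1.500)
C = 2012/900 ≈ 2.236 → root-5 (2.236)

A=root-3, B=3:2, C=root-5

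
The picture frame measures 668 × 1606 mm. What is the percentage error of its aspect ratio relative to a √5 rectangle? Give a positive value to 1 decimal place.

Ratio = 1606 / 668 ≈ 2.4042.
Ideal root-5 ≈ 2.2361. |2.4042 − 2.2361| / 2.2361 ≈ 7.52% → 7.5%.

7.5%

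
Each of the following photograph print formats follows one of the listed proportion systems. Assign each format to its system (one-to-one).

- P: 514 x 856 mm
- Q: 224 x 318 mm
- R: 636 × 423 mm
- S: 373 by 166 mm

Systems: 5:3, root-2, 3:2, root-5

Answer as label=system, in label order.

P = 856/514 ≈ 1.665 → 5:3 (1.667)
Q = 318/224 ≈ 1.420 → root-2 (1.414)
R = 636/423 ≈ 1.504 → 3:2 (1.500)
S = 373/166 ≈ 2.247 → root-5 (2.236)

P=5:3, Q=root-2, R=3:2, S=root-5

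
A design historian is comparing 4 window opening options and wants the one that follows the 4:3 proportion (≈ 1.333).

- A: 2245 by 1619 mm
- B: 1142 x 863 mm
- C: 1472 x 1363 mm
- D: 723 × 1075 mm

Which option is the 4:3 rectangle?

B

Ratios (long/short): A ≈ 1.387; B ≈ 1.323; C ≈ 1.080; D ≈ 1.487.
4:3 ≈ 1.333; option B is nearest (Δ 0.010).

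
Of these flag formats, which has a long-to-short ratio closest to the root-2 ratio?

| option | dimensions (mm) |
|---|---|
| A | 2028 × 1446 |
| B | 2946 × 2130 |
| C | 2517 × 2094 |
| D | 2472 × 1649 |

A

Target root-2 ≈ 1.414.
A: 1.402 (Δ0.012)  B: 1.383 (Δ0.031)  C: 1.202 (Δ0.212)  D: 1.499 (Δ0.085)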